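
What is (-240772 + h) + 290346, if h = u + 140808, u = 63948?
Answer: 254330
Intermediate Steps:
h = 204756 (h = 63948 + 140808 = 204756)
(-240772 + h) + 290346 = (-240772 + 204756) + 290346 = -36016 + 290346 = 254330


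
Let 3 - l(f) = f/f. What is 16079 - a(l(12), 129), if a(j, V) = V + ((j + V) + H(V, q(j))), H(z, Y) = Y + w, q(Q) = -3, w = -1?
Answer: 15823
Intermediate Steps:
l(f) = 2 (l(f) = 3 - f/f = 3 - 1*1 = 3 - 1 = 2)
H(z, Y) = -1 + Y (H(z, Y) = Y - 1 = -1 + Y)
a(j, V) = -4 + j + 2*V (a(j, V) = V + ((j + V) + (-1 - 3)) = V + ((V + j) - 4) = V + (-4 + V + j) = -4 + j + 2*V)
16079 - a(l(12), 129) = 16079 - (-4 + 2 + 2*129) = 16079 - (-4 + 2 + 258) = 16079 - 1*256 = 16079 - 256 = 15823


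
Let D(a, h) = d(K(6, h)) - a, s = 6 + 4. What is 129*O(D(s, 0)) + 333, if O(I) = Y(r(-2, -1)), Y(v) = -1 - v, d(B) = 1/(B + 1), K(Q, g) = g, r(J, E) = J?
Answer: 462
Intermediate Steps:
s = 10
d(B) = 1/(1 + B)
D(a, h) = 1/(1 + h) - a
O(I) = 1 (O(I) = -1 - 1*(-2) = -1 + 2 = 1)
129*O(D(s, 0)) + 333 = 129*1 + 333 = 129 + 333 = 462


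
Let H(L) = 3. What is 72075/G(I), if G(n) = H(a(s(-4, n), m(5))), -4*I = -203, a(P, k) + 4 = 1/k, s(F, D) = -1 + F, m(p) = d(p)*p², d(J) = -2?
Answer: 24025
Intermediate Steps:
m(p) = -2*p²
a(P, k) = -4 + 1/k
I = 203/4 (I = -¼*(-203) = 203/4 ≈ 50.750)
G(n) = 3
72075/G(I) = 72075/3 = 72075*(⅓) = 24025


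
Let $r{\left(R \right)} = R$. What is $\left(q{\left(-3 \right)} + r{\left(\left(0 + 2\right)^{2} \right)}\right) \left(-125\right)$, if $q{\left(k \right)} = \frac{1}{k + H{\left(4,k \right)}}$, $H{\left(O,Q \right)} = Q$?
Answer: $- \frac{2875}{6} \approx -479.17$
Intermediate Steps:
$q{\left(k \right)} = \frac{1}{2 k}$ ($q{\left(k \right)} = \frac{1}{k + k} = \frac{1}{2 k}$)
$\left(q{\left(-3 \right)} + r{\left(\left(0 + 2\right)^{2} \right)}\right) \left(-125\right) = \left(\frac{1}{2 \left(-3\right)} + \left(0 + 2\right)^{2}\right) \left(-125\right) = \left(\frac{1}{2} \left(- \frac{1}{3}\right) + 2^{2}\right) \left(-125\right) = \left(- \frac{1}{6} + 4\right) \left(-125\right) = \frac{23}{6} \left(-125\right) = - \frac{2875}{6}$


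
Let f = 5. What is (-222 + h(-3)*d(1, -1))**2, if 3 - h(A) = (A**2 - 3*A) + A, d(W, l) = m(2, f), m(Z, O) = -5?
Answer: 26244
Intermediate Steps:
d(W, l) = -5
h(A) = 3 - A**2 + 2*A (h(A) = 3 - ((A**2 - 3*A) + A) = 3 - (A**2 - 2*A) = 3 + (-A**2 + 2*A) = 3 - A**2 + 2*A)
(-222 + h(-3)*d(1, -1))**2 = (-222 + (3 - 1*(-3)**2 + 2*(-3))*(-5))**2 = (-222 + (3 - 1*9 - 6)*(-5))**2 = (-222 + (3 - 9 - 6)*(-5))**2 = (-222 - 12*(-5))**2 = (-222 + 60)**2 = (-162)**2 = 26244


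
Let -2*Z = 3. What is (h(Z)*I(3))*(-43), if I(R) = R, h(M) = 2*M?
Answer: 387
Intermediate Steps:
Z = -3/2 (Z = -½*3 = -3/2 ≈ -1.5000)
(h(Z)*I(3))*(-43) = ((2*(-3/2))*3)*(-43) = -3*3*(-43) = -9*(-43) = 387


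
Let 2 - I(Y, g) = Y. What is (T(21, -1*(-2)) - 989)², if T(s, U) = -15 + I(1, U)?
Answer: 1006009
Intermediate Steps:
I(Y, g) = 2 - Y
T(s, U) = -14 (T(s, U) = -15 + (2 - 1*1) = -15 + (2 - 1) = -15 + 1 = -14)
(T(21, -1*(-2)) - 989)² = (-14 - 989)² = (-1003)² = 1006009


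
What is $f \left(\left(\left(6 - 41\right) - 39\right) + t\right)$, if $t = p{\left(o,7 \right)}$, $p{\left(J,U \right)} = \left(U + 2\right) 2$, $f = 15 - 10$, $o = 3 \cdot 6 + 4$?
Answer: $-280$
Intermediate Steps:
$o = 22$ ($o = 18 + 4 = 22$)
$f = 5$
$p{\left(J,U \right)} = 4 + 2 U$ ($p{\left(J,U \right)} = \left(2 + U\right) 2 = 4 + 2 U$)
$t = 18$ ($t = 4 + 2 \cdot 7 = 4 + 14 = 18$)
$f \left(\left(\left(6 - 41\right) - 39\right) + t\right) = 5 \left(\left(\left(6 - 41\right) - 39\right) + 18\right) = 5 \left(\left(-35 - 39\right) + 18\right) = 5 \left(-74 + 18\right) = 5 \left(-56\right) = -280$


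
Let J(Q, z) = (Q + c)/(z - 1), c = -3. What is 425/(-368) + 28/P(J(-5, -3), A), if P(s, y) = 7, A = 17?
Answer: 1047/368 ≈ 2.8451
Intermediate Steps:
J(Q, z) = (-3 + Q)/(-1 + z) (J(Q, z) = (Q - 3)/(z - 1) = (-3 + Q)/(-1 + z))
425/(-368) + 28/P(J(-5, -3), A) = 425/(-368) + 28/7 = 425*(-1/368) + 28*(⅐) = -425/368 + 4 = 1047/368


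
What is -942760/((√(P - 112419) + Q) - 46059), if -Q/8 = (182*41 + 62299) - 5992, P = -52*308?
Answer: 131093370590/77342701239 + 235690*I*√128435/77342701239 ≈ 1.695 + 0.0010921*I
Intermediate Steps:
P = -16016
Q = -510152 (Q = -8*((182*41 + 62299) - 5992) = -8*((7462 + 62299) - 5992) = -8*(69761 - 5992) = -8*63769 = -510152)
-942760/((√(P - 112419) + Q) - 46059) = -942760/((√(-16016 - 112419) - 510152) - 46059) = -942760/((√(-128435) - 510152) - 46059) = -942760/((I*√128435 - 510152) - 46059) = -942760/((-510152 + I*√128435) - 46059) = -942760/(-556211 + I*√128435)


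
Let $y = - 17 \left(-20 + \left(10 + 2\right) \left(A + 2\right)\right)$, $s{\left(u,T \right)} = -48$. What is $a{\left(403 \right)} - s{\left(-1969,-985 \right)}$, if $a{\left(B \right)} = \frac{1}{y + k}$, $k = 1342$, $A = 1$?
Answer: $\frac{51361}{1070} \approx 48.001$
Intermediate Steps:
$y = -272$ ($y = - 17 \left(-20 + \left(10 + 2\right) \left(1 + 2\right)\right) = - 17 \left(-20 + 12 \cdot 3\right) = - 17 \left(-20 + 36\right) = \left(-17\right) 16 = -272$)
$a{\left(B \right)} = \frac{1}{1070}$ ($a{\left(B \right)} = \frac{1}{-272 + 1342} = \frac{1}{1070}$)
$a{\left(403 \right)} - s{\left(-1969,-985 \right)} = \frac{1}{1070} - -48 = \frac{1}{1070} + 48 = \frac{51361}{1070}$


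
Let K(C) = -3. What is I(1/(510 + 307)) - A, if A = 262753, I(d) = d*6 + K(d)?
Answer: -214671646/817 ≈ -2.6276e+5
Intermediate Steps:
I(d) = -3 + 6*d (I(d) = d*6 - 3 = 6*d - 3 = -3 + 6*d)
I(1/(510 + 307)) - A = (-3 + 6/(510 + 307)) - 1*262753 = (-3 + 6/817) - 262753 = -2445/817 - 262753 = -214671646/817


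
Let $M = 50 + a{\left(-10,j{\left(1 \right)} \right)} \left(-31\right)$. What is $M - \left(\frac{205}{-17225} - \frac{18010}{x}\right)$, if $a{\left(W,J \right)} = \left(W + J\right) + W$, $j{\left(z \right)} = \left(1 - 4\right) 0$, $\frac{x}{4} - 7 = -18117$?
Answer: $\frac{16714331159}{24955580} \approx 669.76$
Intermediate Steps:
$x = -72440$ ($x = 28 + 4 \left(-18117\right) = 28 - 72468 = -72440$)
$j{\left(z \right)} = 0$ ($j{\left(z \right)} = \left(-3\right) 0 = 0$)
$a{\left(W,J \right)} = J + 2 W$ ($a{\left(W,J \right)} = \left(J + W\right) + W = J + 2 W$)
$M = 670$ ($M = 50 + \left(0 + 2 \left(-10\right)\right) \left(-31\right) = 50 + \left(0 - 20\right) \left(-31\right) = 50 - -620 = 50 + 620 = 670$)
$M - \left(\frac{205}{-17225} - \frac{18010}{x}\right) = 670 - \left(\frac{205}{-17225} - \frac{18010}{-72440}\right) = 670 - \left(205 \left(- \frac{1}{17225}\right) - - \frac{1801}{7244}\right) = 670 - \left(- \frac{41}{3445} + \frac{1801}{7244}\right) = 670 - \frac{5907441}{24955580} = \frac{16714331159}{24955580}$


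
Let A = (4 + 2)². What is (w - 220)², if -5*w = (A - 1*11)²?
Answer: 119025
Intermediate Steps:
A = 36 (A = 6² = 36)
w = -125 (w = -(36 - 1*11)²/5 = -(36 - 11)²/5 = -⅕*25² = -⅕*625 = -125)
(w - 220)² = (-125 - 220)² = (-345)² = 119025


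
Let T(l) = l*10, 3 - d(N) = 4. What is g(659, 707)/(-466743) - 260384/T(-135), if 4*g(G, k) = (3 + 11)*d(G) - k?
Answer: 81021768433/420068700 ≈ 192.88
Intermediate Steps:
d(N) = -1 (d(N) = 3 - 1*4 = 3 - 4 = -1)
T(l) = 10*l
g(G, k) = -7/2 - k/4 (g(G, k) = ((3 + 11)*(-1) - k)/4 = (14*(-1) - k)/4 = (-14 - k)/4 = -7/2 - k/4)
g(659, 707)/(-466743) - 260384/T(-135) = (-7/2 - ¼*707)/(-466743) - 260384/(10*(-135)) = (-7/2 - 707/4)*(-1/466743) - 260384/(-1350) = -721/4*(-1/466743) - 260384*(-1/1350) = 721/1866972 + 130192/675 = 81021768433/420068700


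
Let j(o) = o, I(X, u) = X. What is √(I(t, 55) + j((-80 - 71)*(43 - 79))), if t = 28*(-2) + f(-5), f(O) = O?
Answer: 5*√215 ≈ 73.314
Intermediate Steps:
t = -61 (t = 28*(-2) - 5 = -56 - 5 = -61)
√(I(t, 55) + j((-80 - 71)*(43 - 79))) = √(-61 + (-80 - 71)*(43 - 79)) = √(-61 - 151*(-36)) = √(-61 + 5436) = √5375 = 5*√215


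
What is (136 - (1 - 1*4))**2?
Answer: 19321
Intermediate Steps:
(136 - (1 - 1*4))**2 = (136 - (1 - 4))**2 = (136 - 1*(-3))**2 = (136 + 3)**2 = 139**2 = 19321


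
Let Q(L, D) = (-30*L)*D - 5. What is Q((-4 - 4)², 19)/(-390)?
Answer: 7297/78 ≈ 93.551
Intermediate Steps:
Q(L, D) = -5 - 30*D*L (Q(L, D) = -30*D*L - 5 = -5 - 30*D*L)
Q((-4 - 4)², 19)/(-390) = (-5 - 30*19*(-4 - 4)²)/(-390) = (-5 - 30*19*(-8)²)*(-1/390) = (-5 - 30*19*64)*(-1/390) = (-5 - 36480)*(-1/390) = -36485*(-1/390) = 7297/78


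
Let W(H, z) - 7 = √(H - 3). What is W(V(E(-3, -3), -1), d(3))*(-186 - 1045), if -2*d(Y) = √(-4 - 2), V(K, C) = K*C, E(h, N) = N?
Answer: -8617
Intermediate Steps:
V(K, C) = C*K
d(Y) = -I*√6/2 (d(Y) = -√(-4 - 2)/2 = -I*√6/2)
W(H, z) = 7 + √(-3 + H) (W(H, z) = 7 + √(H - 3) = 7 + √(-3 + H))
W(V(E(-3, -3), -1), d(3))*(-186 - 1045) = (7 + √(-3 - 1*(-3)))*(-186 - 1045) = (7 + √(-3 + 3))*(-1231) = (7 + √0)*(-1231) = (7 + 0)*(-1231) = 7*(-1231) = -8617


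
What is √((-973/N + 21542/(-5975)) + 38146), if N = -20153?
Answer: √451468698956613317/3440405 ≈ 195.30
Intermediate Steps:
√((-973/N + 21542/(-5975)) + 38146) = √((-973/(-20153) + 21542/(-5975)) + 38146) = √((-973*(-1/20153) + 21542*(-1/5975)) + 38146) = √((139/2879 - 21542/5975) + 38146) = √(-61188893/17202025 + 38146) = √(656127256757/17202025) = √451468698956613317/3440405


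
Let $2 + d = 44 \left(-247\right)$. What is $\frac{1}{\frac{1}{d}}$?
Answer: $-10870$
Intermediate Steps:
$d = -10870$ ($d = -2 + 44 \left(-247\right) = -2 - 10868 = -10870$)
$\frac{1}{\frac{1}{d}} = \frac{1}{\frac{1}{-10870}} = \frac{1}{- \frac{1}{10870}} = -10870$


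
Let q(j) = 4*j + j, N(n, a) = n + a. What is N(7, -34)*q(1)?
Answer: -135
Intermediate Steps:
N(n, a) = a + n
q(j) = 5*j
N(7, -34)*q(1) = (-34 + 7)*(5*1) = -27*5 = -135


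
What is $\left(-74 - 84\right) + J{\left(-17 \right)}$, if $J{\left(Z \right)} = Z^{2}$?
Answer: $131$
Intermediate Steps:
$\left(-74 - 84\right) + J{\left(-17 \right)} = \left(-74 - 84\right) + \left(-17\right)^{2} = -158 + 289 = 131$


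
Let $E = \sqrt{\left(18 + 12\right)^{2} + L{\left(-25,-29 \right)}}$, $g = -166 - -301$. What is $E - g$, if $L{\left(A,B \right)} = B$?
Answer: $-135 + \sqrt{871} \approx -105.49$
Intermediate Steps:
$g = 135$ ($g = -166 + 301 = 135$)
$E = \sqrt{871}$ ($E = \sqrt{\left(18 + 12\right)^{2} - 29} = \sqrt{30^{2} - 29} = \sqrt{900 - 29} = \sqrt{871} \approx 29.513$)
$E - g = \sqrt{871} - 135 = -135 + \sqrt{871}$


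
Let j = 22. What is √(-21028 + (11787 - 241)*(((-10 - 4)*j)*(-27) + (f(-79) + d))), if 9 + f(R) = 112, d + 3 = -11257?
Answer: I*√32823214 ≈ 5729.2*I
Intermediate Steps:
d = -11260 (d = -3 - 11257 = -11260)
f(R) = 103 (f(R) = -9 + 112 = 103)
√(-21028 + (11787 - 241)*(((-10 - 4)*j)*(-27) + (f(-79) + d))) = √(-21028 + (11787 - 241)*(((-10 - 4)*22)*(-27) + (103 - 11260))) = √(-21028 + 11546*(-14*22*(-27) - 11157)) = √(-21028 + 11546*(-308*(-27) - 11157)) = √(-21028 + 11546*(8316 - 11157)) = √(-21028 + 11546*(-2841)) = √(-21028 - 32802186) = √(-32823214) = I*√32823214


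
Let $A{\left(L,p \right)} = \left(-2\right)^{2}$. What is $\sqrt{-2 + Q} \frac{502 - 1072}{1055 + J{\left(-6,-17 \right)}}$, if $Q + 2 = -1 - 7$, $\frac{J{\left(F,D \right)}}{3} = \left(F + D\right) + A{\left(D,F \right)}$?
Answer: $- \frac{570 i \sqrt{3}}{499} \approx - 1.9785 i$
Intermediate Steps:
$A{\left(L,p \right)} = 4$
$J{\left(F,D \right)} = 12 + 3 D + 3 F$ ($J{\left(F,D \right)} = 3 \left(\left(F + D\right) + 4\right) = 3 \left(\left(D + F\right) + 4\right) = 3 \left(4 + D + F\right) = 12 + 3 D + 3 F$)
$Q = -10$ ($Q = -2 - 8 = -10$)
$\sqrt{-2 + Q} \frac{502 - 1072}{1055 + J{\left(-6,-17 \right)}} = \sqrt{-2 - 10} \frac{502 - 1072}{1055 + \left(12 + 3 \left(-17\right) + 3 \left(-6\right)\right)} = \sqrt{-12} \left(- \frac{570}{1055 - 57}\right) = 2 i \sqrt{3} \left(- \frac{570}{1055 - 57}\right) = 2 i \sqrt{3} \left(- \frac{570}{998}\right) = 2 i \sqrt{3} \left(\left(-570\right) \frac{1}{998}\right) = 2 i \sqrt{3} \left(- \frac{285}{499}\right) = - \frac{570 i \sqrt{3}}{499}$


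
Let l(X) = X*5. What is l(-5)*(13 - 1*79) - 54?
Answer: 1596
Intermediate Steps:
l(X) = 5*X
l(-5)*(13 - 1*79) - 54 = (5*(-5))*(13 - 1*79) - 54 = -25*(13 - 79) - 54 = -25*(-66) - 54 = 1650 - 54 = 1596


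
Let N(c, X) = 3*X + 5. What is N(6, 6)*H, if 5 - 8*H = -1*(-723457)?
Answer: -4159849/2 ≈ -2.0799e+6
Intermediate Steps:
H = -180863/2 (H = 5/8 - (-1)*(-723457)/8 = 5/8 - ⅛*723457 = 5/8 - 723457/8 = -180863/2 ≈ -90432.)
N(c, X) = 5 + 3*X
N(6, 6)*H = (5 + 3*6)*(-180863/2) = (5 + 18)*(-180863/2) = 23*(-180863/2) = -4159849/2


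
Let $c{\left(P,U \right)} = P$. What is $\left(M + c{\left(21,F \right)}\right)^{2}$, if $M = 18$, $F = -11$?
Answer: $1521$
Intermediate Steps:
$\left(M + c{\left(21,F \right)}\right)^{2} = \left(18 + 21\right)^{2} = 39^{2} = 1521$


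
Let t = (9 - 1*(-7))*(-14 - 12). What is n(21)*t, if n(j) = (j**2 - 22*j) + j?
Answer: 0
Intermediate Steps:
t = -416 (t = (9 + 7)*(-26) = 16*(-26) = -416)
n(j) = j**2 - 21*j
n(21)*t = (21*(-21 + 21))*(-416) = (21*0)*(-416) = 0*(-416) = 0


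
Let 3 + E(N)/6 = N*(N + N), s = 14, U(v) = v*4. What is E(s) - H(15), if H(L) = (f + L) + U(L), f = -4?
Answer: 2263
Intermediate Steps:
U(v) = 4*v
E(N) = -18 + 12*N² (E(N) = -18 + 6*(N*(N + N)) = -18 + 6*(N*(2*N)) = -18 + 6*(2*N²) = -18 + 12*N²)
H(L) = -4 + 5*L (H(L) = (-4 + L) + 4*L = -4 + 5*L)
E(s) - H(15) = (-18 + 12*14²) - (-4 + 5*15) = (-18 + 12*196) - (-4 + 75) = (-18 + 2352) - 1*71 = 2334 - 71 = 2263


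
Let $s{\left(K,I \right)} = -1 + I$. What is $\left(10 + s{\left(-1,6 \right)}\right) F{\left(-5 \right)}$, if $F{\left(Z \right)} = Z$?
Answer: $-75$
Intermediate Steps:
$\left(10 + s{\left(-1,6 \right)}\right) F{\left(-5 \right)} = \left(10 + \left(-1 + 6\right)\right) \left(-5\right) = \left(10 + 5\right) \left(-5\right) = 15 \left(-5\right) = -75$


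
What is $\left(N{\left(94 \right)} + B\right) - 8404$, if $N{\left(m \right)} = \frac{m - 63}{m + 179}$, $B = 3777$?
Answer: $- \frac{1263140}{273} \approx -4626.9$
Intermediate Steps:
$N{\left(m \right)} = \frac{-63 + m}{179 + m}$
$\left(N{\left(94 \right)} + B\right) - 8404 = \left(\frac{-63 + 94}{179 + 94} + 3777\right) - 8404 = \left(\frac{1}{273} \cdot 31 + 3777\right) - 8404 = \left(\frac{31}{273} + 3777\right) - 8404 = \frac{1031152}{273} - 8404 = - \frac{1263140}{273}$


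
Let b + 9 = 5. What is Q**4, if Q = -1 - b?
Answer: 81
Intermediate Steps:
b = -4 (b = -9 + 5 = -4)
Q = 3 (Q = -1 - 1*(-4) = -1 + 4 = 3)
Q**4 = 3**4 = 81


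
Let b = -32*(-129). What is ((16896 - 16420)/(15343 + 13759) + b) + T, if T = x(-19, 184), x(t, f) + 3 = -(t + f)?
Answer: 57622198/14551 ≈ 3960.0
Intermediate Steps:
x(t, f) = -3 - f - t (x(t, f) = -3 - (t + f) = -3 - (f + t) = -3 + (-f - t) = -3 - f - t)
T = -168 (T = -3 - 1*184 - 1*(-19) = -3 - 184 + 19 = -168)
b = 4128
((16896 - 16420)/(15343 + 13759) + b) + T = ((16896 - 16420)/(15343 + 13759) + 4128) - 168 = (476/29102 + 4128) - 168 = (476*(1/29102) + 4128) - 168 = (238/14551 + 4128) - 168 = 60066766/14551 - 168 = 57622198/14551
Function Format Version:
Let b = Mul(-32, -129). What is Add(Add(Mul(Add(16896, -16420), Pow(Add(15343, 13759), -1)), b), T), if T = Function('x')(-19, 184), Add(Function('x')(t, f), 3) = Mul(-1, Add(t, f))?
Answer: Rational(57622198, 14551) ≈ 3960.0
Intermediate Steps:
Function('x')(t, f) = Add(-3, Mul(-1, f), Mul(-1, t)) (Function('x')(t, f) = Add(-3, Mul(-1, Add(t, f))) = Add(-3, Mul(-1, Add(f, t))) = Add(-3, Add(Mul(-1, f), Mul(-1, t))) = Add(-3, Mul(-1, f), Mul(-1, t)))
T = -168 (T = Add(-3, Mul(-1, 184), Mul(-1, -19)) = Add(-3, -184, 19) = -168)
b = 4128
Add(Add(Mul(Add(16896, -16420), Pow(Add(15343, 13759), -1)), b), T) = Add(Add(Mul(Add(16896, -16420), Pow(Add(15343, 13759), -1)), 4128), -168) = Add(Add(Mul(476, Pow(29102, -1)), 4128), -168) = Add(Add(Mul(476, Rational(1, 29102)), 4128), -168) = Add(Add(Rational(238, 14551), 4128), -168) = Add(Rational(60066766, 14551), -168) = Rational(57622198, 14551)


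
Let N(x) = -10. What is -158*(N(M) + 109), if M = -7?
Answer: -15642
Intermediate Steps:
-158*(N(M) + 109) = -158*(-10 + 109) = -158*99 = -15642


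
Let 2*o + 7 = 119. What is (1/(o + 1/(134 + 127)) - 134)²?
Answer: 3835397145889/213656689 ≈ 17951.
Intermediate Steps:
o = 56 (o = -7/2 + (½)*119 = -7/2 + 119/2 = 56)
(1/(o + 1/(134 + 127)) - 134)² = (1/(56 + 1/(134 + 127)) - 134)² = (1/(56 + 1/261) - 134)² = (1/(14617/261) - 134)² = (261/14617 - 134)² = (-1958417/14617)² = 3835397145889/213656689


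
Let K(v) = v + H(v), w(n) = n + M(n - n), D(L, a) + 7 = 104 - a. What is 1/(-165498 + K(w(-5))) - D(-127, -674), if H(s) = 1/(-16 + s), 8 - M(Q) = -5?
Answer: -1020743099/1323921 ≈ -771.00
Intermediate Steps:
M(Q) = 13 (M(Q) = 8 - 1*(-5) = 8 + 5 = 13)
D(L, a) = 97 - a (D(L, a) = -7 + (104 - a) = 97 - a)
w(n) = 13 + n (w(n) = n + 13 = 13 + n)
K(v) = v + 1/(-16 + v)
1/(-165498 + K(w(-5))) - D(-127, -674) = 1/(-165498 + (1 + (13 - 5)*(-16 + (13 - 5)))/(-16 + (13 - 5))) - (97 - 1*(-674)) = 1/(-165498 + (1 + 8*(-16 + 8))/(-16 + 8)) - (97 + 674) = 1/(-165498 + (1 + 8*(-8))/(-8)) - 1*771 = 1/(-165498 - (1 - 64)/8) - 771 = 1/(-165498 - ⅛*(-63)) - 771 = 1/(-165498 + 63/8) - 771 = 1/(-1323921/8) - 771 = -8/1323921 - 771 = -1020743099/1323921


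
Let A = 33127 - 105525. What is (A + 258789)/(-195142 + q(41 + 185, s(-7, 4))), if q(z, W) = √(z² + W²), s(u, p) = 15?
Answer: -36372712522/38080348863 - 5405339*√61/38080348863 ≈ -0.95627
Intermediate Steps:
A = -72398
q(z, W) = √(W² + z²)
(A + 258789)/(-195142 + q(41 + 185, s(-7, 4))) = (-72398 + 258789)/(-195142 + √(15² + (41 + 185)²)) = 186391/(-195142 + √(225 + 226²)) = 186391/(-195142 + √(225 + 51076)) = 186391/(-195142 + √51301) = 186391/(-195142 + 29*√61)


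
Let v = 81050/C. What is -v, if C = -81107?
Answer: 81050/81107 ≈ 0.99930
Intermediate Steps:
v = -81050/81107 (v = 81050/(-81107) = 81050*(-1/81107) = -81050/81107 ≈ -0.99930)
-v = -1*(-81050/81107) = 81050/81107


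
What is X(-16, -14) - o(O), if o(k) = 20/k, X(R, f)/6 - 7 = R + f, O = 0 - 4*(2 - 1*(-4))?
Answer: -823/6 ≈ -137.17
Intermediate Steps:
O = -24 (O = 0 - 4*(2 + 4) = 0 - 4*6 = 0 - 24 = -24)
X(R, f) = 42 + 6*R + 6*f (X(R, f) = 42 + 6*(R + f) = 42 + (6*R + 6*f) = 42 + 6*R + 6*f)
X(-16, -14) - o(O) = (42 + 6*(-16) + 6*(-14)) - 20/(-24) = (42 - 96 - 84) - 20*(-1)/24 = -138 - 1*(-⅚) = -138 + ⅚ = -823/6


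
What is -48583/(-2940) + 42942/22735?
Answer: 246156797/13368180 ≈ 18.414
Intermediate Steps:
-48583/(-2940) + 42942/22735 = -48583*(-1/2940) + 42942*(1/22735) = 48583/2940 + 42942/22735 = 246156797/13368180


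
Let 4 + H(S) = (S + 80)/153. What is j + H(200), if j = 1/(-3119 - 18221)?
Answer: -7085033/3265020 ≈ -2.1700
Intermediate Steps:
j = -1/21340 (j = 1/(-21340) = -1/21340 ≈ -4.6860e-5)
H(S) = -532/153 + S/153 (H(S) = -4 + (S + 80)/153 = -4 + (80 + S)*(1/153) = -4 + (80/153 + S/153) = -532/153 + S/153)
j + H(200) = -1/21340 + (-532/153 + (1/153)*200) = -1/21340 + (-532/153 + 200/153) = -1/21340 - 332/153 = -7085033/3265020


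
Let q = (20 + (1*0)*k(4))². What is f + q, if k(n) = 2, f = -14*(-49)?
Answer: 1086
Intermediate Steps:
f = 686
q = 400 (q = (20 + (1*0)*2)² = (20 + 0*2)² = (20 + 0)² = 20² = 400)
f + q = 686 + 400 = 1086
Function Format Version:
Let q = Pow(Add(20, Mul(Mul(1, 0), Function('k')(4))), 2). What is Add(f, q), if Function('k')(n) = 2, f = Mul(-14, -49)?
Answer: 1086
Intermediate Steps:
f = 686
q = 400 (q = Pow(Add(20, Mul(Mul(1, 0), 2)), 2) = Pow(Add(20, Mul(0, 2)), 2) = Pow(Add(20, 0), 2) = Pow(20, 2) = 400)
Add(f, q) = Add(686, 400) = 1086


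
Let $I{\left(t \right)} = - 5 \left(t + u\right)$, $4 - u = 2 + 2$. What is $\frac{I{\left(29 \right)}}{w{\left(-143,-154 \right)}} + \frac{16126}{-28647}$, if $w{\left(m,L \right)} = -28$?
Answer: $\frac{3702287}{802116} \approx 4.6156$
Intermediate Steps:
$u = 0$ ($u = 4 - \left(2 + 2\right) = 4 - 4 = 0$)
$I{\left(t \right)} = - 5 t$ ($I{\left(t \right)} = - 5 \left(t + 0\right) = - 5 t$)
$\frac{I{\left(29 \right)}}{w{\left(-143,-154 \right)}} + \frac{16126}{-28647} = \frac{\left(-5\right) 29}{-28} + \frac{16126}{-28647} = \left(-145\right) \left(- \frac{1}{28}\right) + 16126 \left(- \frac{1}{28647}\right) = \frac{145}{28} - \frac{16126}{28647} = \frac{3702287}{802116}$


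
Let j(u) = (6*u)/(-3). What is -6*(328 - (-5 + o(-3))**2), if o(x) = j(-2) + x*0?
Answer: -1962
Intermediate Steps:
j(u) = -2*u (j(u) = (6*u)*(-1/3) = -2*u)
o(x) = 4 (o(x) = -2*(-2) + x*0 = 4 + 0 = 4)
-6*(328 - (-5 + o(-3))**2) = -6*(328 - (-5 + 4)**2) = -6*(328 - 1*(-1)**2) = -6*(328 - 1*1) = -6*(328 - 1) = -6*327 = -1962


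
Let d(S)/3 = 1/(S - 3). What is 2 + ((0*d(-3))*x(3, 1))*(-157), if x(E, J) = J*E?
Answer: 2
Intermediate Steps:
d(S) = 3/(-3 + S) (d(S) = 3/(S - 3) = 3/(-3 + S))
x(E, J) = E*J
2 + ((0*d(-3))*x(3, 1))*(-157) = 2 + ((0*(3/(-3 - 3)))*(3*1))*(-157) = 2 + ((0*(3/(-6)))*3)*(-157) = 2 + ((0*(3*(-⅙)))*3)*(-157) = 2 + ((0*(-½))*3)*(-157) = 2 + (0*3)*(-157) = 2 + 0*(-157) = 2 + 0 = 2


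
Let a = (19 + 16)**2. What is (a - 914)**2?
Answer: 96721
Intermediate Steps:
a = 1225 (a = 35**2 = 1225)
(a - 914)**2 = (1225 - 914)**2 = 311**2 = 96721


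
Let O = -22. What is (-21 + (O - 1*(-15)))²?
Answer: 784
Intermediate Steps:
(-21 + (O - 1*(-15)))² = (-21 + (-22 - 1*(-15)))² = (-21 + (-22 + 15))² = (-21 - 7)² = (-28)² = 784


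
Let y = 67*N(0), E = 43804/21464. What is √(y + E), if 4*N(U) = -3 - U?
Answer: I*√1388133223/5366 ≈ 6.9433*I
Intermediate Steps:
E = 10951/5366 (E = 43804*(1/21464) = 10951/5366 ≈ 2.0408)
N(U) = -¾ - U/4 (N(U) = (-3 - U)/4 = -¾ - U/4)
y = -201/4 (y = 67*(-¾ - ¼*0) = 67*(-¾ + 0) = 67*(-¾) = -201/4 ≈ -50.250)
√(y + E) = √(-201/4 + 10951/5366) = √(-517381/10732) = I*√1388133223/5366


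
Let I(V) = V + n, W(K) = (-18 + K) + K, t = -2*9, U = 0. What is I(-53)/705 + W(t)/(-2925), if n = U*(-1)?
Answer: -2599/45825 ≈ -0.056716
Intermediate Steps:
n = 0 (n = 0*(-1) = 0)
t = -18
W(K) = -18 + 2*K
I(V) = V (I(V) = V + 0 = V)
I(-53)/705 + W(t)/(-2925) = -53/705 + (-18 + 2*(-18))/(-2925) = -53*1/705 + (-18 - 36)*(-1/2925) = -53/705 - 54*(-1/2925) = -53/705 + 6/325 = -2599/45825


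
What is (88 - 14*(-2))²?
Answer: 13456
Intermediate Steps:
(88 - 14*(-2))² = (88 + 28)² = 116² = 13456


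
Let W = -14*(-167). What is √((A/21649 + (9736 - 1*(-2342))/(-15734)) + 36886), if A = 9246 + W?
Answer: √1069923693343888759865/170312683 ≈ 192.06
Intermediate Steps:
W = 2338
A = 11584 (A = 9246 + 2338 = 11584)
√((A/21649 + (9736 - 1*(-2342))/(-15734)) + 36886) = √((11584/21649 + (9736 - 1*(-2342))/(-15734)) + 36886) = √((11584*(1/21649) + (9736 + 2342)*(-1/15734)) + 36886) = √((11584/21649 + 12078*(-1/15734)) + 36886) = √((11584/21649 - 6039/7867) + 36886) = √(-39606983/170312683 + 36886) = √(6282114018155/170312683) = √1069923693343888759865/170312683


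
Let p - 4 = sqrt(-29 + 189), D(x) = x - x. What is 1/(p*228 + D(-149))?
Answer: -1/8208 + sqrt(10)/8208 ≈ 0.00026344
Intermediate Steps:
D(x) = 0
p = 4 + 4*sqrt(10) (p = 4 + sqrt(-29 + 189) = 4 + sqrt(160) = 4 + 4*sqrt(10) ≈ 16.649)
1/(p*228 + D(-149)) = 1/((4 + 4*sqrt(10))*228 + 0) = 1/((912 + 912*sqrt(10)) + 0) = 1/(912 + 912*sqrt(10))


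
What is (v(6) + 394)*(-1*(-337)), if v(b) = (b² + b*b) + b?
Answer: 159064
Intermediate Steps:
v(b) = b + 2*b² (v(b) = (b² + b²) + b = 2*b² + b = b + 2*b²)
(v(6) + 394)*(-1*(-337)) = (6*(1 + 2*6) + 394)*(-1*(-337)) = (6*(1 + 12) + 394)*337 = (6*13 + 394)*337 = (78 + 394)*337 = 472*337 = 159064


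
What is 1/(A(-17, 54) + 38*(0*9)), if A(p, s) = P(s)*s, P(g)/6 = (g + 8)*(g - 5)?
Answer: 1/984312 ≈ 1.0159e-6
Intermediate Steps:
P(g) = 6*(-5 + g)*(8 + g) (P(g) = 6*((g + 8)*(g - 5)) = 6*((8 + g)*(-5 + g)) = 6*((-5 + g)*(8 + g)) = 6*(-5 + g)*(8 + g))
A(p, s) = s*(-240 + 6*s² + 18*s) (A(p, s) = (-240 + 6*s² + 18*s)*s = s*(-240 + 6*s² + 18*s))
1/(A(-17, 54) + 38*(0*9)) = 1/(6*54*(-40 + 54² + 3*54) + 38*(0*9)) = 1/(6*54*(-40 + 2916 + 162) + 38*0) = 1/(6*54*3038 + 0) = 1/(984312 + 0) = 1/984312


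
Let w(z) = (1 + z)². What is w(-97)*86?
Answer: 792576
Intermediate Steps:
w(-97)*86 = (1 - 97)²*86 = (-96)²*86 = 9216*86 = 792576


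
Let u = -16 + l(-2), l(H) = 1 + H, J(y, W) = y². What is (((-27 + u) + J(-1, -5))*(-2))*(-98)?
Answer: -8428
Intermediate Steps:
u = -17 (u = -16 + (1 - 2) = -16 - 1 = -17)
(((-27 + u) + J(-1, -5))*(-2))*(-98) = (((-27 - 17) + (-1)²)*(-2))*(-98) = ((-44 + 1)*(-2))*(-98) = -43*(-2)*(-98) = 86*(-98) = -8428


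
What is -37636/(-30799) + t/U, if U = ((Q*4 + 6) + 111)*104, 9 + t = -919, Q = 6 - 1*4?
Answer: 57585816/50048375 ≈ 1.1506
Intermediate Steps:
Q = 2 (Q = 6 - 4 = 2)
t = -928 (t = -9 - 919 = -928)
U = 13000 (U = ((2*4 + 6) + 111)*104 = ((8 + 6) + 111)*104 = (14 + 111)*104 = 125*104 = 13000)
-37636/(-30799) + t/U = -37636/(-30799) - 928/13000 = -37636*(-1/30799) - 928*1/13000 = 37636/30799 - 116/1625 = 57585816/50048375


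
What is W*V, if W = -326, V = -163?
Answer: 53138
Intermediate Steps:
W*V = -326*(-163) = 53138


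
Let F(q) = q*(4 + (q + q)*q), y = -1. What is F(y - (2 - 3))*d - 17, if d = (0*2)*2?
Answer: -17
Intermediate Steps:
d = 0 (d = 0*2 = 0)
F(q) = q*(4 + 2*q²) (F(q) = q*(4 + (2*q)*q) = q*(4 + 2*q²))
F(y - (2 - 3))*d - 17 = (2*(-1 - (2 - 3))*(2 + (-1 - (2 - 3))²))*0 - 17 = (2*(-1 - 1*(-1))*(2 + (-1 - 1*(-1))²))*0 - 17 = (2*(-1 + 1)*(2 + (-1 + 1)²))*0 - 17 = (2*0*(2 + 0²))*0 - 17 = (2*0*(2 + 0))*0 - 17 = (2*0*2)*0 - 17 = 0*0 - 17 = 0 - 17 = -17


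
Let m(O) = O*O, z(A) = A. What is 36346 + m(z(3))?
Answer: 36355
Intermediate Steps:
m(O) = O**2
36346 + m(z(3)) = 36346 + 3**2 = 36346 + 9 = 36355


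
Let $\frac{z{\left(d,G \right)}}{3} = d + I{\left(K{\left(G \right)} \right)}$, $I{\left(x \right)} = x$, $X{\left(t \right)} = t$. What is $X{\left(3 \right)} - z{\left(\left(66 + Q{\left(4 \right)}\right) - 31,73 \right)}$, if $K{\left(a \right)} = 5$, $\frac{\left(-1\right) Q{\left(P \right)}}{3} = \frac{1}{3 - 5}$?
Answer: $- \frac{243}{2} \approx -121.5$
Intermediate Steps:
$Q{\left(P \right)} = \frac{3}{2}$ ($Q{\left(P \right)} = - \frac{3}{3 - 5} = - \frac{3}{-2} = \left(-3\right) \left(- \frac{1}{2}\right) = \frac{3}{2}$)
$z{\left(d,G \right)} = 15 + 3 d$ ($z{\left(d,G \right)} = 3 \left(d + 5\right) = 3 \left(5 + d\right) = 15 + 3 d$)
$X{\left(3 \right)} - z{\left(\left(66 + Q{\left(4 \right)}\right) - 31,73 \right)} = 3 - \left(15 + 3 \left(\left(66 + \frac{3}{2}\right) - 31\right)\right) = 3 - \left(15 + 3 \left(\frac{135}{2} - 31\right)\right) = 3 - \left(15 + 3 \cdot \frac{73}{2}\right) = 3 - \left(15 + \frac{219}{2}\right) = 3 - \frac{249}{2} = - \frac{243}{2}$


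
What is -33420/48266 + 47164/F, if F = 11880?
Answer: 234923503/71675010 ≈ 3.2776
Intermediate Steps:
-33420/48266 + 47164/F = -33420/48266 + 47164/11880 = -33420*1/48266 + 47164*(1/11880) = -16710/24133 + 11791/2970 = 234923503/71675010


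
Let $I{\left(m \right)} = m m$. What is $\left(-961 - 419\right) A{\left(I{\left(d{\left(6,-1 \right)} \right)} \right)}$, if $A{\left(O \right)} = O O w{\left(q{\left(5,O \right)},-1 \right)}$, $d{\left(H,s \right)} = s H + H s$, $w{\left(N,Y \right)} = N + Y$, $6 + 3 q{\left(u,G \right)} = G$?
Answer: $-1287705600$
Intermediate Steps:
$q{\left(u,G \right)} = -2 + \frac{G}{3}$
$d{\left(H,s \right)} = 2 H s$ ($d{\left(H,s \right)} = H s + H s = 2 H s$)
$I{\left(m \right)} = m^{2}$
$A{\left(O \right)} = O^{2} \left(-3 + \frac{O}{3}\right)$ ($A{\left(O \right)} = O O \left(\left(-2 + \frac{O}{3}\right) - 1\right) = O^{2} \left(-3 + \frac{O}{3}\right)$)
$\left(-961 - 419\right) A{\left(I{\left(d{\left(6,-1 \right)} \right)} \right)} = \left(-961 - 419\right) \frac{\left(\left(2 \cdot 6 \left(-1\right)\right)^{2}\right)^{2} \left(-9 + \left(2 \cdot 6 \left(-1\right)\right)^{2}\right)}{3} = \left(-961 - 419\right) \frac{\left(\left(-12\right)^{2}\right)^{2} \left(-9 + \left(-12\right)^{2}\right)}{3} = - 1380 \frac{144^{2} \left(-9 + 144\right)}{3} = - 1380 \cdot \frac{1}{3} \cdot 20736 \cdot 135 = \left(-1380\right) 933120 = -1287705600$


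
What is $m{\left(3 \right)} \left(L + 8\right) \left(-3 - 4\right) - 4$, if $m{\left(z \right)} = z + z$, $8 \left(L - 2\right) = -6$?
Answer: $- \frac{785}{2} \approx -392.5$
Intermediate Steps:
$L = \frac{5}{4}$ ($L = 2 + \frac{1}{8} \left(-6\right) = 2 - \frac{3}{4} = \frac{5}{4} \approx 1.25$)
$m{\left(z \right)} = 2 z$
$m{\left(3 \right)} \left(L + 8\right) \left(-3 - 4\right) - 4 = 2 \cdot 3 \left(\frac{5}{4} + 8\right) \left(-3 - 4\right) - 4 = 6 \cdot \frac{37}{4} \left(-7\right) - 4 = 6 \left(- \frac{259}{4}\right) - 4 = - \frac{777}{2} - 4 = - \frac{785}{2}$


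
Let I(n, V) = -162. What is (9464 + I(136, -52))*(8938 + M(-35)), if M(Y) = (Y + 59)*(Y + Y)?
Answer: 67513916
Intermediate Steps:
M(Y) = 2*Y*(59 + Y) (M(Y) = (59 + Y)*(2*Y) = 2*Y*(59 + Y))
(9464 + I(136, -52))*(8938 + M(-35)) = (9464 - 162)*(8938 + 2*(-35)*(59 - 35)) = 9302*(8938 + 2*(-35)*24) = 9302*(8938 - 1680) = 9302*7258 = 67513916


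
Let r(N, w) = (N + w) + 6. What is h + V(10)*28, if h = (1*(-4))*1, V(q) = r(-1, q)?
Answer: 416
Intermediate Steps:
r(N, w) = 6 + N + w
V(q) = 5 + q (V(q) = 6 - 1 + q = 5 + q)
h = -4 (h = -4*1 = -4)
h + V(10)*28 = -4 + (5 + 10)*28 = -4 + 15*28 = -4 + 420 = 416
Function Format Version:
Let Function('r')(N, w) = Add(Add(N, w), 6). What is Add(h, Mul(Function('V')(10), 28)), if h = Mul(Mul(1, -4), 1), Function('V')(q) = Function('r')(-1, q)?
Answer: 416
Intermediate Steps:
Function('r')(N, w) = Add(6, N, w)
Function('V')(q) = Add(5, q) (Function('V')(q) = Add(6, -1, q) = Add(5, q))
h = -4 (h = Mul(-4, 1) = -4)
Add(h, Mul(Function('V')(10), 28)) = Add(-4, Mul(Add(5, 10), 28)) = Add(-4, Mul(15, 28)) = Add(-4, 420) = 416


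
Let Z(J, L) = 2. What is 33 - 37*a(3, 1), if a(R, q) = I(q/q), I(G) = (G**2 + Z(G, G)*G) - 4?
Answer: 70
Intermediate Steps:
I(G) = -4 + G**2 + 2*G (I(G) = (G**2 + 2*G) - 4 = -4 + G**2 + 2*G)
a(R, q) = -1 (a(R, q) = -4 + (q/q)**2 + 2*(q/q) = -4 + 1**2 + 2*1 = -4 + 1 + 2 = -1)
33 - 37*a(3, 1) = 33 - 37*(-1) = 33 + 37 = 70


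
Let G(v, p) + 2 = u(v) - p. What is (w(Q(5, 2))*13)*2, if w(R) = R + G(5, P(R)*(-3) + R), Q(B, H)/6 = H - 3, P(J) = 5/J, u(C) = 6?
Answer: 39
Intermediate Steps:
G(v, p) = 4 - p (G(v, p) = -2 + (6 - p) = 4 - p)
Q(B, H) = -18 + 6*H (Q(B, H) = 6*(H - 3) = 6*(-3 + H) = -18 + 6*H)
w(R) = 4 + 15/R (w(R) = R + (4 - ((5/R)*(-3) + R)) = R + (4 - (-15/R + R)) = R + (4 - (R - 15/R)) = R + (4 + (-R + 15/R)) = R + (4 - R + 15/R) = 4 + 15/R)
(w(Q(5, 2))*13)*2 = ((4 + 15/(-18 + 6*2))*13)*2 = ((4 + 15/(-18 + 12))*13)*2 = ((4 + 15/(-6))*13)*2 = ((4 + 15*(-1/6))*13)*2 = ((4 - 5/2)*13)*2 = ((3/2)*13)*2 = (39/2)*2 = 39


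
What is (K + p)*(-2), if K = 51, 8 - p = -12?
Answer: -142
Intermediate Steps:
p = 20 (p = 8 - 1*(-12) = 8 + 12 = 20)
(K + p)*(-2) = (51 + 20)*(-2) = 71*(-2) = -142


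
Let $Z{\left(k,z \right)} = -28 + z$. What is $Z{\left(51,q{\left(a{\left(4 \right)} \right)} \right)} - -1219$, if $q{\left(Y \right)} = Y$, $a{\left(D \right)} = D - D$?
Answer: $1191$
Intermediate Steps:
$a{\left(D \right)} = 0$
$Z{\left(51,q{\left(a{\left(4 \right)} \right)} \right)} - -1219 = \left(-28 + 0\right) - -1219 = -28 + 1219 = 1191$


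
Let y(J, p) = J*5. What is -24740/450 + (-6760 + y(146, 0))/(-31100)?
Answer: -1533401/27990 ≈ -54.784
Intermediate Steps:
y(J, p) = 5*J
-24740/450 + (-6760 + y(146, 0))/(-31100) = -24740/450 + (-6760 + 5*146)/(-31100) = -24740*1/450 + (-6760 + 730)*(-1/31100) = -2474/45 - 6030*(-1/31100) = -2474/45 + 603/3110 = -1533401/27990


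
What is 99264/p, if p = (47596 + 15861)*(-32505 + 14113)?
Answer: -1128/13262513 ≈ -8.5052e-5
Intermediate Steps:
p = -1167101144 (p = 63457*(-18392) = -1167101144)
99264/p = 99264/(-1167101144) = 99264*(-1/1167101144) = -1128/13262513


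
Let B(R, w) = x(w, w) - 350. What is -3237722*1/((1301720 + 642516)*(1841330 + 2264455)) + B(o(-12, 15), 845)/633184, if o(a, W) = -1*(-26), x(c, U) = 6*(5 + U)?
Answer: 4739421400152269/631808012436318480 ≈ 0.0075014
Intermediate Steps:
x(c, U) = 30 + 6*U
o(a, W) = 26
B(R, w) = -320 + 6*w (B(R, w) = (30 + 6*w) - 350 = -320 + 6*w)
-3237722*1/((1301720 + 642516)*(1841330 + 2264455)) + B(o(-12, 15), 845)/633184 = -3237722*1/((1301720 + 642516)*(1841330 + 2264455)) + (-320 + 6*845)/633184 = -3237722/(1944236*4105785) + (-320 + 5070)*(1/633184) = -3237722/7982615005260 + 4750*(1/633184) = -3237722*1/7982615005260 + 2375/316592 = -1618861/3991307502630 + 2375/316592 = 4739421400152269/631808012436318480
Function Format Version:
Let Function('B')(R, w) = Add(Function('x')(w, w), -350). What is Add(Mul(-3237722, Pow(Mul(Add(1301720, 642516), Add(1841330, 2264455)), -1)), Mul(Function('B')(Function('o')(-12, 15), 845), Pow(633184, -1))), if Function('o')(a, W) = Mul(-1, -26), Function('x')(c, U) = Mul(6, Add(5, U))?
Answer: Rational(4739421400152269, 631808012436318480) ≈ 0.0075014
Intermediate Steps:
Function('x')(c, U) = Add(30, Mul(6, U))
Function('o')(a, W) = 26
Function('B')(R, w) = Add(-320, Mul(6, w)) (Function('B')(R, w) = Add(Add(30, Mul(6, w)), -350) = Add(-320, Mul(6, w)))
Add(Mul(-3237722, Pow(Mul(Add(1301720, 642516), Add(1841330, 2264455)), -1)), Mul(Function('B')(Function('o')(-12, 15), 845), Pow(633184, -1))) = Add(Mul(-3237722, Pow(Mul(Add(1301720, 642516), Add(1841330, 2264455)), -1)), Mul(Add(-320, Mul(6, 845)), Pow(633184, -1))) = Add(Mul(-3237722, Pow(Mul(1944236, 4105785), -1)), Mul(Add(-320, 5070), Rational(1, 633184))) = Add(Mul(-3237722, Pow(7982615005260, -1)), Mul(4750, Rational(1, 633184))) = Add(Mul(-3237722, Rational(1, 7982615005260)), Rational(2375, 316592)) = Add(Rational(-1618861, 3991307502630), Rational(2375, 316592)) = Rational(4739421400152269, 631808012436318480)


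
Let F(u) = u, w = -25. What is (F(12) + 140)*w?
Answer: -3800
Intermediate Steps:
(F(12) + 140)*w = (12 + 140)*(-25) = 152*(-25) = -3800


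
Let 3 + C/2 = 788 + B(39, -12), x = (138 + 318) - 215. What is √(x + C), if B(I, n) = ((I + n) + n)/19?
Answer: √654341/19 ≈ 42.574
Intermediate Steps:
B(I, n) = I/19 + 2*n/19 (B(I, n) = (I + 2*n)*(1/19) = I/19 + 2*n/19)
x = 241 (x = 456 - 215 = 241)
C = 29860/19 (C = -6 + 2*(788 + ((1/19)*39 + (2/19)*(-12))) = -6 + 2*(788 + (39/19 - 24/19)) = -6 + 2*(788 + 15/19) = -6 + 2*(14987/19) = -6 + 29974/19 = 29860/19 ≈ 1571.6)
√(x + C) = √(241 + 29860/19) = √(34439/19) = √654341/19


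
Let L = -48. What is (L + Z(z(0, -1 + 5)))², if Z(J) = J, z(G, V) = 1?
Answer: 2209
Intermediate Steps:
(L + Z(z(0, -1 + 5)))² = (-48 + 1)² = (-47)² = 2209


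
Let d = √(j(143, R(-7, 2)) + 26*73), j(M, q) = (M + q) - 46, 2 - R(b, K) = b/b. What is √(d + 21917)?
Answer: √(21917 + 2*√499) ≈ 148.19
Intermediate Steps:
R(b, K) = 1 (R(b, K) = 2 - b/b = 2 - 1*1 = 2 - 1 = 1)
j(M, q) = -46 + M + q
d = 2*√499 (d = √((-46 + 143 + 1) + 26*73) = √(98 + 1898) = √1996 = 2*√499 ≈ 44.677)
√(d + 21917) = √(2*√499 + 21917) = √(21917 + 2*√499)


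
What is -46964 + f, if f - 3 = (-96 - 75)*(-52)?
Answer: -38069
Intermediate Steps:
f = 8895 (f = 3 + (-96 - 75)*(-52) = 3 - 171*(-52) = 3 + 8892 = 8895)
-46964 + f = -46964 + 8895 = -38069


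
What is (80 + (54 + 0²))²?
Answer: 17956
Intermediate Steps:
(80 + (54 + 0²))² = (80 + (54 + 0))² = (80 + 54)² = 134² = 17956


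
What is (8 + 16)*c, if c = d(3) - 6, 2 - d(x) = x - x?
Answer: -96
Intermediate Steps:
d(x) = 2 (d(x) = 2 - (x - x) = 2 - 1*0 = 2 + 0 = 2)
c = -4 (c = 2 - 6 = -4)
(8 + 16)*c = (8 + 16)*(-4) = 24*(-4) = -96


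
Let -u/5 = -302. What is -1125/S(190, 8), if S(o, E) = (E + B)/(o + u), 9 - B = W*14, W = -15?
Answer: -1912500/227 ≈ -8425.1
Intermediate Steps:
u = 1510 (u = -5*(-302) = 1510)
B = 219 (B = 9 - (-15)*14 = 9 - 1*(-210) = 9 + 210 = 219)
S(o, E) = (219 + E)/(1510 + o) (S(o, E) = (E + 219)/(o + 1510) = (219 + E)/(1510 + o))
-1125/S(190, 8) = -1125*(1510 + 190)/(219 + 8) = -1125/(227/1700) = -1125/((1/1700)*227) = -1125/227/1700 = -1125*1700/227 = -1912500/227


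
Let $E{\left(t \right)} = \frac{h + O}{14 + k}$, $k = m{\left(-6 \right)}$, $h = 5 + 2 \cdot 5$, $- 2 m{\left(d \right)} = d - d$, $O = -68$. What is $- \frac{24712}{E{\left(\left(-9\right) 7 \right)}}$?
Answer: $\frac{345968}{53} \approx 6527.7$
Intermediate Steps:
$m{\left(d \right)} = 0$ ($m{\left(d \right)} = - \frac{d - d}{2} = \left(- \frac{1}{2}\right) 0 = 0$)
$h = 15$ ($h = 5 + 10 = 15$)
$k = 0$
$E{\left(t \right)} = - \frac{53}{14}$ ($E{\left(t \right)} = \frac{15 - 68}{14 + 0} = - \frac{53}{14}$)
$- \frac{24712}{E{\left(\left(-9\right) 7 \right)}} = - \frac{24712}{- \frac{53}{14}} = \left(-24712\right) \left(- \frac{14}{53}\right) = \frac{345968}{53}$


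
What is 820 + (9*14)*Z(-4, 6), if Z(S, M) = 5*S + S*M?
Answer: -4724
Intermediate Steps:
Z(S, M) = 5*S + M*S
820 + (9*14)*Z(-4, 6) = 820 + (9*14)*(-4*(5 + 6)) = 820 + 126*(-4*11) = 820 + 126*(-44) = 820 - 5544 = -4724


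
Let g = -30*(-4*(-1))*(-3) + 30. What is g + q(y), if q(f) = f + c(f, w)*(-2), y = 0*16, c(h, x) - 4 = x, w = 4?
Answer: 374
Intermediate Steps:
c(h, x) = 4 + x
y = 0
q(f) = -16 + f (q(f) = f + (4 + 4)*(-2) = f + 8*(-2) = f - 16 = -16 + f)
g = 390 (g = -120*(-3) + 30 = -30*(-12) + 30 = 360 + 30 = 390)
g + q(y) = 390 + (-16 + 0) = 390 - 16 = 374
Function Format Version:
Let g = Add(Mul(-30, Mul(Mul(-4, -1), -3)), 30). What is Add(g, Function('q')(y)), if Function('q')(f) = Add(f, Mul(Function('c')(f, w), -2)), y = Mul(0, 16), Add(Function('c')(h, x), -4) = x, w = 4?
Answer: 374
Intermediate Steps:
Function('c')(h, x) = Add(4, x)
y = 0
Function('q')(f) = Add(-16, f) (Function('q')(f) = Add(f, Mul(Add(4, 4), -2)) = Add(f, Mul(8, -2)) = Add(f, -16) = Add(-16, f))
g = 390 (g = Add(Mul(-30, Mul(4, -3)), 30) = Add(Mul(-30, -12), 30) = Add(360, 30) = 390)
Add(g, Function('q')(y)) = Add(390, Add(-16, 0)) = Add(390, -16) = 374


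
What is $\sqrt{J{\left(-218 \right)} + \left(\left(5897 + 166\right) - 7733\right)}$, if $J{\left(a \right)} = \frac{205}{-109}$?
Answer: $\frac{i \sqrt{19863615}}{109} \approx 40.889 i$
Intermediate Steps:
$J{\left(a \right)} = - \frac{205}{109}$ ($J{\left(a \right)} = 205 \left(- \frac{1}{109}\right) = - \frac{205}{109}$)
$\sqrt{J{\left(-218 \right)} + \left(\left(5897 + 166\right) - 7733\right)} = \sqrt{- \frac{205}{109} + \left(\left(5897 + 166\right) - 7733\right)} = \sqrt{- \frac{205}{109} + \left(6063 - 7733\right)} = \sqrt{- \frac{205}{109} - 1670} = \sqrt{- \frac{182235}{109}} = \frac{i \sqrt{19863615}}{109}$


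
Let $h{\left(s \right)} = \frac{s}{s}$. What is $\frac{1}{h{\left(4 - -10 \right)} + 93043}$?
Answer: $\frac{1}{93044} \approx 1.0748 \cdot 10^{-5}$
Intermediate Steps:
$h{\left(s \right)} = 1$
$\frac{1}{h{\left(4 - -10 \right)} + 93043} = \frac{1}{1 + 93043} = \frac{1}{93044}$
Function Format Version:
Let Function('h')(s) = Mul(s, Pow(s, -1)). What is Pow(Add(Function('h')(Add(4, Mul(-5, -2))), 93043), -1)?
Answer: Rational(1, 93044) ≈ 1.0748e-5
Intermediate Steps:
Function('h')(s) = 1
Pow(Add(Function('h')(Add(4, Mul(-5, -2))), 93043), -1) = Pow(Add(1, 93043), -1) = Pow(93044, -1) = Rational(1, 93044)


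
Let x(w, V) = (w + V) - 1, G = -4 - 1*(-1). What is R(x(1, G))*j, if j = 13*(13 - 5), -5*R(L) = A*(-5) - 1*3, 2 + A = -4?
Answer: -2808/5 ≈ -561.60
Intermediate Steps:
A = -6 (A = -2 - 4 = -6)
G = -3 (G = -4 + 1 = -3)
x(w, V) = -1 + V + w (x(w, V) = (V + w) - 1 = -1 + V + w)
R(L) = -27/5 (R(L) = -(-6*(-5) - 1*3)/5 = -(30 - 3)/5 = -1/5*27 = -27/5)
j = 104 (j = 13*8 = 104)
R(x(1, G))*j = -27/5*104 = -2808/5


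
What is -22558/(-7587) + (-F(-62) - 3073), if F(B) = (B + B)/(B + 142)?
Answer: -465610663/151740 ≈ -3068.5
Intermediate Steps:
F(B) = 2*B/(142 + B) (F(B) = (2*B)/(142 + B) = 2*B/(142 + B))
-22558/(-7587) + (-F(-62) - 3073) = -22558/(-7587) + (-2*(-62)/(142 - 62) - 3073) = -22558*(-1/7587) + (-2*(-62)/80 - 3073) = 22558/7587 + (-2*(-62)/80 - 3073) = 22558/7587 + (-1*(-31/20) - 3073) = 22558/7587 + (31/20 - 3073) = 22558/7587 - 61429/20 = -465610663/151740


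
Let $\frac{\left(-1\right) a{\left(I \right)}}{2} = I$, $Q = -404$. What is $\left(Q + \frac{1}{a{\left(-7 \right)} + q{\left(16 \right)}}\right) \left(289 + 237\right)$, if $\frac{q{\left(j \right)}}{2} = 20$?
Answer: $- \frac{5737345}{27} \approx -2.1249 \cdot 10^{5}$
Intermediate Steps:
$q{\left(j \right)} = 40$ ($q{\left(j \right)} = 2 \cdot 20 = 40$)
$a{\left(I \right)} = - 2 I$
$\left(Q + \frac{1}{a{\left(-7 \right)} + q{\left(16 \right)}}\right) \left(289 + 237\right) = \left(-404 + \frac{1}{\left(-2\right) \left(-7\right) + 40}\right) \left(289 + 237\right) = \left(-404 + \frac{1}{14 + 40}\right) 526 = \left(-404 + \frac{1}{54}\right) 526 = \left(- \frac{21815}{54}\right) 526 = - \frac{5737345}{27}$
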